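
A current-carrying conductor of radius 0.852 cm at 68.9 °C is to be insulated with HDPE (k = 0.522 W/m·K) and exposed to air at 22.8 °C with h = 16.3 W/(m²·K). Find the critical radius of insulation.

r_cr = 3.20 cm

For a cylinder, r_cr = k_ins/h = 0.522/16.3 = 0.0320 m = 3.20 cm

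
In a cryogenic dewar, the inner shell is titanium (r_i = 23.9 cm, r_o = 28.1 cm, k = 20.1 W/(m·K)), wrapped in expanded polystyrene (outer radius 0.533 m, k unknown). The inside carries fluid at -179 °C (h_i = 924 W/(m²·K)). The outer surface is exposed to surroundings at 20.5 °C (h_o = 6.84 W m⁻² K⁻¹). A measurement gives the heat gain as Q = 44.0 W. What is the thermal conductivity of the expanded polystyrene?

ΣR = ΔT/Q = |-179 − 20.5|/44.0 = 4.534 K/W
Known resistances:
  R_conv,in = 1/(4πr²h) = 1/(4π·0.239²·924) = 0.001508 K/W
  R_titanium = (1/0.239 − 1/0.281)/(4πk) = 0.6254/(4π·20.1) = 0.002476 K/W
  R_conv,out = 1/(4πr²h) = 1/(4π·0.533²·6.84) = 0.04095 K/W
R_expanded polystyrene = ΣR − ΣR_known = 4.534 − 0.04493 = 4.489 K/W
(1/r₁−1/r₂)/(4πk) = 4.489 ⇒ k = 1.683/(4π·4.489) = 0.0298 W/m·K

k = 0.0298 W/m·K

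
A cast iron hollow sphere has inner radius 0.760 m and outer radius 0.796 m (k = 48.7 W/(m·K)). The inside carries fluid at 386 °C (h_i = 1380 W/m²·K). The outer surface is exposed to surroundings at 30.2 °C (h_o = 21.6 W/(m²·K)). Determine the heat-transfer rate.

Treat each layer as a resistance in series:
  R_conv,in = 1/(4πr²h) = 1/(4π·0.760²·1380) = 9.984×10^-5 K/W
  R_cast iron = (1/0.760 − 1/0.796)/(4πk) = 0.05951/(4π·48.7) = 9.724×10^-5 K/W
  R_conv,out = 1/(4πr²h) = 1/(4π·0.796²·21.6) = 0.005814 K/W
ΣR = 9.984×10^-5 + 9.724×10^-5 + 0.005814 = 0.006011 K/W
Q = ΔT/ΣR = (386 °C − 30.2 °C)/0.006011 = 59200 W

Q = 59.2 kW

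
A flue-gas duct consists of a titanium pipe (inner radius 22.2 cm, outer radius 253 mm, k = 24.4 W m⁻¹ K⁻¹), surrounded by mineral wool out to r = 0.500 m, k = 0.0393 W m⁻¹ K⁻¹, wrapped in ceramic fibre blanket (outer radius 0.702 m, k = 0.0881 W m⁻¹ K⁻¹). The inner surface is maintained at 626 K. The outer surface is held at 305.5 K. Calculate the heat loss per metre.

Treat each layer as a resistance in series:
  R'_titanium = ln(0.253/0.222)/(2πk) = 0.1307/(2π·24.4) = 8.526×10^-4 m·K/W
  R'_mineral wool = ln(0.500/0.253)/(2πk) = 0.6812/(2π·0.0393) = 2.759 m·K/W
  R'_ceramic fibre blanket = ln(0.702/0.500)/(2πk) = 0.3393/(2π·0.0881) = 0.6130 m·K/W
ΣR = 8.526×10^-4 + 2.759 + 0.6130 = 3.373 m·K/W
Q' = ΔT/ΣR = (626 K − 305.5 K)/3.373 = 95.0 W/m

Q' = 95.0 W/m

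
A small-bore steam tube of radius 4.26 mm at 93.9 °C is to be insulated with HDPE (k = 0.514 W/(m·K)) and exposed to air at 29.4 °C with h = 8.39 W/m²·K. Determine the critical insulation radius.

For a cylinder, r_cr = k_ins/h = 0.514/8.39 = 0.0613 m = 6.13 cm

r_cr = 6.13 cm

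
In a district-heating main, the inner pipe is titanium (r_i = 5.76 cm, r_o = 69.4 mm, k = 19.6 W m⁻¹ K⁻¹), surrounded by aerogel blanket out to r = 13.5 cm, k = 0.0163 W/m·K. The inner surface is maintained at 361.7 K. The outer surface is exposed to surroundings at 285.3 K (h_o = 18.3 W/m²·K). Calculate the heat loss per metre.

Q' = 11.6 W/m

Treat each layer as a resistance in series:
  R'_titanium = ln(0.0694/0.0576)/(2πk) = 0.1864/(2π·19.6) = 0.001513 m·K/W
  R'_aerogel blanket = ln(0.135/0.0694)/(2πk) = 0.6654/(2π·0.0163) = 6.497 m·K/W
  R'_conv,out = 1/(2πr h) = 1/(2π·0.135·18.3) = 0.06442 m·K/W
ΣR = 0.001513 + 6.497 + 0.06442 = 6.563 m·K/W
Q' = ΔT/ΣR = (361.7 K − 285.3 K)/6.563 = 11.6 W/m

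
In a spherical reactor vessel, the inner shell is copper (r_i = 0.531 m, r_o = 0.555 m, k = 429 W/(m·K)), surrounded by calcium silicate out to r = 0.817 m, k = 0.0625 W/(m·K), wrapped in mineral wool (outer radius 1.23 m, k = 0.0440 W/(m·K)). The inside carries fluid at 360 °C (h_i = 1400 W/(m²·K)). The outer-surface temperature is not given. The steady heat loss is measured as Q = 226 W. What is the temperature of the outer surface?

T_out = 25.7 °C

Series resistances:
  R_conv,in = 1/(4πr²h) = 1/(4π·0.531²·1400) = 2.016×10^-4 K/W
  R_copper = (1/0.531 − 1/0.555)/(4πk) = 0.08144/(4π·429) = 1.511×10^-5 K/W
  R_calcium silicate = (1/0.555 − 1/0.817)/(4πk) = 0.5778/(4π·0.0625) = 0.7357 K/W
  R_mineral wool = (1/0.817 − 1/1.23)/(4πk) = 0.4110/(4π·0.0440) = 0.7433 K/W
ΣR = 1.479 K/W
ΔT = Q·ΣR = 226 × 1.479 = 334.3 K
Heat flows outward, so T_out = T_in − ΔT = 360 − 334.3 = 25.7 °C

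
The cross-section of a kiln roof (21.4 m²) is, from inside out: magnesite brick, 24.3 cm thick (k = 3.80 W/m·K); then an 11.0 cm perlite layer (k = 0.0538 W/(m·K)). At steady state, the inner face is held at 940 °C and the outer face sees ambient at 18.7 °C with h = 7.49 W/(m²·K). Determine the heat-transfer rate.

Q = 8.79 kW

Series thermal resistances, inner to outer:
  R_magnesite brick = L/(kA) = 0.243/(3.80·21.4) = 0.002988 K/W
  R_perlite = L/(kA) = 0.110/(0.0538·21.4) = 0.09554 K/W
  R_conv,out = 1/(hA) = 1/(7.49·21.4) = 0.006239 K/W
ΣR = 0.002988 + 0.09554 + 0.006239 = 0.1048 K/W
Q = ΔT/ΣR = (940 °C − 18.7 °C)/0.1048 = 8790 W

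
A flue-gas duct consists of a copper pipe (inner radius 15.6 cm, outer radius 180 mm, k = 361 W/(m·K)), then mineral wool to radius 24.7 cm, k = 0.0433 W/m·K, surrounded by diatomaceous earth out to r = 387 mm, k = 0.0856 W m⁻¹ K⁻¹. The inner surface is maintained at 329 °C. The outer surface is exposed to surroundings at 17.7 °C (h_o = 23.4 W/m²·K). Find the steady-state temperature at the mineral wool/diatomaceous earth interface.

Treat each layer as a resistance in series:
  R'_copper = ln(0.180/0.156)/(2πk) = 0.1431/(2π·361) = 6.309×10^-5 m·K/W
  R'_mineral wool = ln(0.247/0.180)/(2πk) = 0.3164/(2π·0.0433) = 1.163 m·K/W
  R'_diatomaceous earth = ln(0.387/0.247)/(2πk) = 0.4490/(2π·0.0856) = 0.8349 m·K/W
  R'_conv,out = 1/(2πr h) = 1/(2π·0.387·23.4) = 0.01757 m·K/W
ΣR = 6.309×10^-5 + 1.163 + 0.8349 + 0.01757 = 2.016 m·K/W
Q' = ΔT/ΣR = (329 °C − 17.7 °C)/2.016 = 154.4 W/m
From the inner boundary to the mineral wool/diatomaceous earth interface, ΣR_partial = 1.163 m·K/W.
T_interface = T_in − Q'·ΣR_partial = 329 °C − (154.4)(1.163) = 149 °C

T = 149 °C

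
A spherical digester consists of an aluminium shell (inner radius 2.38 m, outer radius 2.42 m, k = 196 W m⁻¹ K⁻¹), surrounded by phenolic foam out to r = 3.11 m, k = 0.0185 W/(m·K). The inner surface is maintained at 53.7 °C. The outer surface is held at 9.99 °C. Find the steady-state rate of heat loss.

Q = 111 W

Treat each layer as a resistance in series:
  R_aluminium = (1/2.38 − 1/2.42)/(4πk) = 0.006945/(4π·196) = 2.820×10^-6 K/W
  R_phenolic foam = (1/2.42 − 1/3.11)/(4πk) = 0.09168/(4π·0.0185) = 0.3944 K/W
ΣR = 2.820×10^-6 + 0.3944 = 0.3944 K/W
Q = ΔT/ΣR = (53.7 °C − 9.99 °C)/0.3944 = 111 W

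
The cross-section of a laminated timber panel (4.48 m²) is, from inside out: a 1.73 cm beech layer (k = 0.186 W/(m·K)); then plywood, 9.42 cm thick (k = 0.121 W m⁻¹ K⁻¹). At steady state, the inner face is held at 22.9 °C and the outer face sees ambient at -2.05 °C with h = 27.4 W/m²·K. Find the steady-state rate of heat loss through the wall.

Series thermal resistances, inner to outer:
  R_beech = L/(kA) = 0.0173/(0.186·4.48) = 0.02076 K/W
  R_plywood = L/(kA) = 0.0942/(0.121·4.48) = 0.1738 K/W
  R_conv,out = 1/(hA) = 1/(27.4·4.48) = 0.008147 K/W
ΣR = 0.02076 + 0.1738 + 0.008147 = 0.2027 K/W
Q = ΔT/ΣR = (22.9 °C − -2.05 °C)/0.2027 = 123 W

Q = 123 W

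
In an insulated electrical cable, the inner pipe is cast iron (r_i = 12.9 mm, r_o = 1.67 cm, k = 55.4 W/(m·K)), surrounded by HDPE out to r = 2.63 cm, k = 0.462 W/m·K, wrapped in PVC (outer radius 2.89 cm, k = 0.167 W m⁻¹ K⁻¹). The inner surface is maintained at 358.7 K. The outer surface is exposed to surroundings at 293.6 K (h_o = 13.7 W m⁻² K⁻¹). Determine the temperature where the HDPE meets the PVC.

Series thermal resistances, inner to outer:
  R'_cast iron = ln(0.0167/0.0129)/(2πk) = 0.2582/(2π·55.4) = 7.417×10^-4 m·K/W
  R'_HDPE = ln(0.0263/0.0167)/(2πk) = 0.4542/(2π·0.462) = 0.1565 m·K/W
  R'_PVC = ln(0.0289/0.0263)/(2πk) = 0.09427/(2π·0.167) = 0.08984 m·K/W
  R'_conv,out = 1/(2πr h) = 1/(2π·0.0289·13.7) = 0.4020 m·K/W
ΣR = 7.417×10^-4 + 0.1565 + 0.08984 + 0.4020 = 0.6491 m·K/W
Q' = ΔT/ΣR = (358.7 K − 293.6 K)/0.6491 = 100.3 W/m
From the inner boundary to the HDPE/PVC interface, ΣR_partial = 0.1572 m·K/W.
T_interface = T_in − Q'·ΣR_partial = 358.7 K − (100.3)(0.1572) = 342.9 K

T = 342.9 K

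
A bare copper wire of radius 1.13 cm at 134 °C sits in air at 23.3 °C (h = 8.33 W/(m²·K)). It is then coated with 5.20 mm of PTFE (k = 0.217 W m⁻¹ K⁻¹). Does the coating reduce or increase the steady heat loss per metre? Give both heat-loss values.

increases: 65.5 → 77.1 W/m

Critical radius for a cylinder: r_cr = k/h = 0.0261 m = 2.61 cm.
Outer radius after coating: r₂ = 0.0113 + 0.00520 = 0.01650 m.
Since r₁ < r_cr and r₂ ≤ r_cr, the coating moves toward the maximum at r_cr — heat loss rises.
Bare: R = 1/(2πr₁h) = 1.691 m·K/W; Q = 110.7/1.691 = 65.5 W/m.
Coated: R = R_cond + R_conv = 1.436 m·K/W; Q = 110.7/1.436 = 77.1 W/m.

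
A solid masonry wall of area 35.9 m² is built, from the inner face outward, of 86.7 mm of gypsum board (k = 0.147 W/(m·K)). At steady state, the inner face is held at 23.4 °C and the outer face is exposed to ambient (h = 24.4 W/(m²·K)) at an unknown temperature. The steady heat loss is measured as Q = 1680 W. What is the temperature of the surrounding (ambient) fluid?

Series resistances:
  R_gypsum board = L/(kA) = 0.0867/(0.147·35.9) = 0.01643 K/W
  R_conv,out = 1/(hA) = 1/(24.4·35.9) = 0.001142 K/W
ΣR = 0.01757 K/W
ΔT = Q·ΣR = 1680 × 0.01757 = 29.52 K
Heat flows outward, so T_out = T_in − ΔT = 23.4 − 29.52 = -6.12 °C

T_out = -6.12 °C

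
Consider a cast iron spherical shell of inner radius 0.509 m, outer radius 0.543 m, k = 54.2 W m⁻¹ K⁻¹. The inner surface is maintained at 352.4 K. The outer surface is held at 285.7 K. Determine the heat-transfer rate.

Q = 3.69×10^5 W

Q = 4πk·ΔT/(1/r₁ − 1/r₂) = 4π × 54.2 × 66.7 / (1/0.509 − 1/0.543) = 3.69×10^5 W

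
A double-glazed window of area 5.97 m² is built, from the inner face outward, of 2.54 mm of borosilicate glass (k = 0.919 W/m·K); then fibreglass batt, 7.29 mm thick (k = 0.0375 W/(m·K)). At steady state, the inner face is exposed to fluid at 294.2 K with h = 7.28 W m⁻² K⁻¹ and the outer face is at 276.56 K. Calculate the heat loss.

Q = 315 W

Treat each layer as a resistance in series:
  R_conv,in = 1/(hA) = 1/(7.28·5.97) = 0.02301 K/W
  R_borosilicate glass = L/(kA) = 0.00254/(0.919·5.97) = 4.630×10^-4 K/W
  R_fibreglass batt = L/(kA) = 0.00729/(0.0375·5.97) = 0.03256 K/W
ΣR = 0.02301 + 4.630×10^-4 + 0.03256 = 0.05603 K/W
Q = ΔT/ΣR = (294.2 K − 276.56 K)/0.05603 = 315 W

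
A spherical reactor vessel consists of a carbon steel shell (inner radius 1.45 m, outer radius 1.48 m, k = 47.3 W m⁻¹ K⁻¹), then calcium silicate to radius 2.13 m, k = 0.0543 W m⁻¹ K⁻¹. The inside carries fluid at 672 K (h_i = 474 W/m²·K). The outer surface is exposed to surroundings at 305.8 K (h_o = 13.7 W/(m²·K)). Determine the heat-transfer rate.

Q = 1210 W

Resistance network (inner→outer):
  R_conv,in = 1/(4πr²h) = 1/(4π·1.45²·474) = 7.985×10^-5 K/W
  R_carbon steel = (1/1.45 − 1/1.48)/(4πk) = 0.01398/(4π·47.3) = 2.352×10^-5 K/W
  R_calcium silicate = (1/1.48 − 1/2.13)/(4πk) = 0.2062/(4π·0.0543) = 0.3022 K/W
  R_conv,out = 1/(4πr²h) = 1/(4π·2.13²·13.7) = 0.001280 K/W
ΣR = 7.985×10^-5 + 2.352×10^-5 + 0.3022 + 0.001280 = 0.3036 K/W
Q = ΔT/ΣR = (672 K − 305.8 K)/0.3036 = 1210 W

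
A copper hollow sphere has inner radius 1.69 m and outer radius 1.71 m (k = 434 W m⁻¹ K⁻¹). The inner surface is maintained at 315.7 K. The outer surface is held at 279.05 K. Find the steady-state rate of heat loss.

Q = 4πk·ΔT/(1/r₁ − 1/r₂) = 4π × 434 × 36.65 / (1/1.69 − 1/1.71) = 2.89×10^7 W

Q = 28900 kW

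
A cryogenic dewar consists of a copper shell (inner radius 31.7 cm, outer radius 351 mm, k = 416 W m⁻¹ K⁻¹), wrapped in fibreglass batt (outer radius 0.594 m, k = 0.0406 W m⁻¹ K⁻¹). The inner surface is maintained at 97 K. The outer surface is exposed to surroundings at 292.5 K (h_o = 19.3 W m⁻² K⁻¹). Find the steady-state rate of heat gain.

Q = 85.1 W

Treat each layer as a resistance in series:
  R_copper = (1/0.317 − 1/0.351)/(4πk) = 0.3056/(4π·416) = 5.845×10^-5 K/W
  R_fibreglass batt = (1/0.351 − 1/0.594)/(4πk) = 1.166/(4π·0.0406) = 2.284 K/W
  R_conv,out = 1/(4πr²h) = 1/(4π·0.594²·19.3) = 0.01169 K/W
ΣR = 5.845×10^-5 + 2.284 + 0.01169 = 2.296 K/W
Q = ΔT/ΣR = (97 K − 292.5 K)/2.296 = -85.1 W
(Negative Q ⇒ heat flows inward; heat gain = 85.1 W.)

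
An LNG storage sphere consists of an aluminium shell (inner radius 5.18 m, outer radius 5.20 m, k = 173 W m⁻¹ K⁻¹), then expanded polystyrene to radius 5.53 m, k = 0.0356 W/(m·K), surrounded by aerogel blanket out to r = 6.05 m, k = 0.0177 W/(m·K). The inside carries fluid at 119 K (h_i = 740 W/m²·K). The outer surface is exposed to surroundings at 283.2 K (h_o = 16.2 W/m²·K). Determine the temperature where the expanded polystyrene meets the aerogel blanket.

T = 163 K

Resistance network (inner→outer):
  R_conv,in = 1/(4πr²h) = 1/(4π·5.18²·740) = 4.008×10^-6 K/W
  R_aluminium = (1/5.18 − 1/5.20)/(4πk) = 7.425×10^-4/(4π·173) = 3.415×10^-7 K/W
  R_expanded polystyrene = (1/5.20 − 1/5.53)/(4πk) = 0.01148/(4π·0.0356) = 0.02565 K/W
  R_aerogel blanket = (1/5.53 − 1/6.05)/(4πk) = 0.01554/(4π·0.0177) = 0.06988 K/W
  R_conv,out = 1/(4πr²h) = 1/(4π·6.05²·16.2) = 1.342×10^-4 K/W
ΣR = 4.008×10^-6 + 3.415×10^-7 + 0.02565 + 0.06988 + 1.342×10^-4 = 0.09567 K/W
Q = ΔT/ΣR = (119 K − 283.2 K)/0.09567 = -1716 W
From the inner boundary to the expanded polystyrene/aerogel blanket interface, ΣR_partial = 0.02565 K/W.
T_interface = T_in − Q·ΣR_partial = 119 K − (-1716)(0.02565) = 163 K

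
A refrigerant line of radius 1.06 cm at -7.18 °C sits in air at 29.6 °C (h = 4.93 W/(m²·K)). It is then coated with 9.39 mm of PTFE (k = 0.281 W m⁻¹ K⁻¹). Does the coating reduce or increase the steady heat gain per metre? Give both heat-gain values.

increases: 12.1 → 18.6 W/m

Critical radius for a cylinder: r_cr = k/h = 0.0570 m = 5.70 cm.
Outer radius after coating: r₂ = 0.0106 + 0.00939 = 0.01999 m.
Since r₁ < r_cr and r₂ ≤ r_cr, the coating moves toward the maximum at r_cr — heat gain rises.
Bare: R = 1/(2πr₁h) = 3.046 m·K/W; Q = 36.78/3.046 = 12.1 W/m.
Coated: R = R_cond + R_conv = 1.974 m·K/W; Q = 36.78/1.974 = 18.6 W/m.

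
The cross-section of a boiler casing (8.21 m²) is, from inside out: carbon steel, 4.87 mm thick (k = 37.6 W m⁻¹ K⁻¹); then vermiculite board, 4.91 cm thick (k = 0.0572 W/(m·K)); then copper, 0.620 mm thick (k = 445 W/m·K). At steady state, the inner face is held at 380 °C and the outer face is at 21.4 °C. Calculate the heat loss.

Q = 3.43 kW

Treat each layer as a resistance in series:
  R_carbon steel = L/(kA) = 0.00487/(37.6·8.21) = 1.578×10^-5 K/W
  R_vermiculite board = L/(kA) = 0.0491/(0.0572·8.21) = 0.1046 K/W
  R_copper = L/(kA) = 6.20×10^-4/(445·8.21) = 1.697×10^-7 K/W
ΣR = 1.578×10^-5 + 0.1046 + 1.697×10^-7 = 0.1046 K/W
Q = ΔT/ΣR = (380 °C − 21.4 °C)/0.1046 = 3430 W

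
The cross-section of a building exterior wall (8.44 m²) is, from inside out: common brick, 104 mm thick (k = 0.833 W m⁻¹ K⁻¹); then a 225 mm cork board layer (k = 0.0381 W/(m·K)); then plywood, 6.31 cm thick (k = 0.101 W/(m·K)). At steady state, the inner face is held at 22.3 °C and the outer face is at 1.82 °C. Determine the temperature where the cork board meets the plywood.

Resistance network (inner→outer):
  R_common brick = L/(kA) = 0.104/(0.833·8.44) = 0.01479 K/W
  R_cork board = L/(kA) = 0.225/(0.0381·8.44) = 0.6997 K/W
  R_plywood = L/(kA) = 0.0631/(0.101·8.44) = 0.07402 K/W
ΣR = 0.01479 + 0.6997 + 0.07402 = 0.7885 K/W
Q = ΔT/ΣR = (22.3 °C − 1.82 °C)/0.7885 = 25.97 W
From the inner boundary to the cork board/plywood interface, ΣR_partial = 0.7145 K/W.
T_interface = T_in − Q·ΣR_partial = 22.3 °C − (25.97)(0.7145) = 3.74 °C

T = 3.74 °C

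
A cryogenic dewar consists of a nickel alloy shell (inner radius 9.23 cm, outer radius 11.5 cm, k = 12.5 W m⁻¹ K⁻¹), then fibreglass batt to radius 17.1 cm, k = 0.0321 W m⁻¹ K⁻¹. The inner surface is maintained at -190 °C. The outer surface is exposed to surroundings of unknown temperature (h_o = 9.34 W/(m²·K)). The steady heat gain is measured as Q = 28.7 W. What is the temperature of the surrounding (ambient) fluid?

Sum the resistances:
  R_nickel alloy = (1/0.0923 − 1/0.115)/(4πk) = 2.139/(4π·12.5) = 0.01361 K/W
  R_fibreglass batt = (1/0.115 − 1/0.171)/(4πk) = 2.848/(4π·0.0321) = 7.060 K/W
  R_conv,out = 1/(4πr²h) = 1/(4π·0.171²·9.34) = 0.2914 K/W
ΣR = 7.365 K/W
ΔT = Q·ΣR = 28.7 × 7.365 = 211.4 K
Heat flows inward, so T_out = T_in + ΔT = -190 + 211.4 = 21.4 °C

T_out = 21.4 °C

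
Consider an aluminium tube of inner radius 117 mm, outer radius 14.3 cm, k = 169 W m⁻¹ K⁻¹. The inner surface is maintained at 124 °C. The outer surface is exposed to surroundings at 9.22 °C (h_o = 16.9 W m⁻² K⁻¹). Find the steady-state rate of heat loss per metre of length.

Treat each layer as a resistance in series:
  R'_aluminium = ln(0.143/0.117)/(2πk) = 0.2007/(2π·169) = 1.890×10^-4 m·K/W
  R'_conv,out = 1/(2πr h) = 1/(2π·0.143·16.9) = 0.06586 m·K/W
ΣR = 1.890×10^-4 + 0.06586 = 0.06605 m·K/W
Q' = ΔT/ΣR = (124 °C − 9.22 °C)/0.06605 = 1740 W/m

Q' = 1740 W/m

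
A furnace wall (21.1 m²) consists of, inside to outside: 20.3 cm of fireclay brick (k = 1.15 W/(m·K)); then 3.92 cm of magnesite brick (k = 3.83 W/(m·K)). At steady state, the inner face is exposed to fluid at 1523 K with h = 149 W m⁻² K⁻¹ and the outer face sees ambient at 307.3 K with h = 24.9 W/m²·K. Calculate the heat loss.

Q = 110 kW

Treat each layer as a resistance in series:
  R_conv,in = 1/(hA) = 1/(149·21.1) = 3.181×10^-4 K/W
  R_fireclay brick = L/(kA) = 0.203/(1.15·21.1) = 0.008366 K/W
  R_magnesite brick = L/(kA) = 0.0392/(3.83·21.1) = 4.851×10^-4 K/W
  R_conv,out = 1/(hA) = 1/(24.9·21.1) = 0.001903 K/W
ΣR = 3.181×10^-4 + 0.008366 + 4.851×10^-4 + 0.001903 = 0.01107 K/W
Q = ΔT/ΣR = (1523 K − 307.3 K)/0.01107 = 1.10×10^5 W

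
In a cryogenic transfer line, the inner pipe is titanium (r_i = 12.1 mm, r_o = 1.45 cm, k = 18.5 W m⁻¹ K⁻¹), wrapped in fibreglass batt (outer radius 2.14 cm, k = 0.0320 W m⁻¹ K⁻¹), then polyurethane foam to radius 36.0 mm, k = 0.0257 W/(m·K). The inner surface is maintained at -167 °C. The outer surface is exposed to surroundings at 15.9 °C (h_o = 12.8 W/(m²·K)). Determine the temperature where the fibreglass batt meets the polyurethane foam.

Resistance network (inner→outer):
  R'_titanium = ln(0.0145/0.0121)/(2πk) = 0.1809/(2π·18.5) = 0.001557 m·K/W
  R'_fibreglass batt = ln(0.0214/0.0145)/(2πk) = 0.3892/(2π·0.0320) = 1.936 m·K/W
  R'_polyurethane foam = ln(0.0360/0.0214)/(2πk) = 0.5201/(2π·0.0257) = 3.221 m·K/W
  R'_conv,out = 1/(2πr h) = 1/(2π·0.0360·12.8) = 0.3454 m·K/W
ΣR = 0.001557 + 1.936 + 3.221 + 0.3454 = 5.504 m·K/W
Q' = ΔT/ΣR = (-167 °C − 15.9 °C)/5.504 = -33.23 W/m
From the inner boundary to the fibreglass batt/polyurethane foam interface, ΣR_partial = 1.938 m·K/W.
T_interface = T_in − Q'·ΣR_partial = -167 °C − (-33.23)(1.938) = -103 °C

T = -103 °C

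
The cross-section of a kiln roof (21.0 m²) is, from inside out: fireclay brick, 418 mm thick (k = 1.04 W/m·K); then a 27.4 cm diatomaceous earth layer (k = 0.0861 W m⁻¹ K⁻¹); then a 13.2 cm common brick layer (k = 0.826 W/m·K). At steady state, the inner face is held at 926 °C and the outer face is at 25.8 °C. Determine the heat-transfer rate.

Treat each layer as a resistance in series:
  R_fireclay brick = L/(kA) = 0.418/(1.04·21.0) = 0.01914 K/W
  R_diatomaceous earth = L/(kA) = 0.274/(0.0861·21.0) = 0.1515 K/W
  R_common brick = L/(kA) = 0.132/(0.826·21.0) = 0.007610 K/W
ΣR = 0.01914 + 0.1515 + 0.007610 = 0.1782 K/W
Q = ΔT/ΣR = (926 °C − 25.8 °C)/0.1782 = 5050 W

Q = 5.05 kW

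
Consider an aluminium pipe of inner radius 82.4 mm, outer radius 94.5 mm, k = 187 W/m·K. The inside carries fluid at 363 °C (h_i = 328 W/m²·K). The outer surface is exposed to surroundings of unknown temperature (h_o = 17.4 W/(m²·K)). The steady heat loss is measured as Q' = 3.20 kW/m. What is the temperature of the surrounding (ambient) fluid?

Sum the resistances:
  R'_conv,in = 1/(2πr h) = 1/(2π·0.0824·328) = 0.005889 m·K/W
  R'_aluminium = ln(0.0945/0.0824)/(2πk) = 0.1370/(2π·187) = 1.166×10^-4 m·K/W
  R'_conv,out = 1/(2πr h) = 1/(2π·0.0945·17.4) = 0.09679 m·K/W
ΣR = 0.1028 m·K/W
ΔT = Q'·ΣR = 3200 × 0.1028 = 329.0 K
Heat flows outward, so T_out = T_in − ΔT = 363 − 329.0 = 34.0 °C

T_out = 34.0 °C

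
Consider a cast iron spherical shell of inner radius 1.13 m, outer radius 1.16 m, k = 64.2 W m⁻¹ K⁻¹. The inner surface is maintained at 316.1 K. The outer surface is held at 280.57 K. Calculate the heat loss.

Q = 1250 kW

Q = 4πk·ΔT/(1/r₁ − 1/r₂) = 4π × 64.2 × 35.53 / (1/1.13 − 1/1.16) = 1.25×10^6 W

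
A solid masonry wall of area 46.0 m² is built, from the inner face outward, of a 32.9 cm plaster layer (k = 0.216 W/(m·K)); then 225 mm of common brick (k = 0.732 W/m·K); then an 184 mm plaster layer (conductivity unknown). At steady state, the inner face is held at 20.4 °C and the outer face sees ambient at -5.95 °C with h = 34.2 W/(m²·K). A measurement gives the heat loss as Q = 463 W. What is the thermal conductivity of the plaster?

ΣR = ΔT/Q = |20.4 − -5.95|/463 = 0.05691 K/W
Known resistances:
  R_plaster = L/(kA) = 0.329/(0.216·46.0) = 0.03311 K/W
  R_common brick = L/(kA) = 0.225/(0.732·46.0) = 0.006682 K/W
  R_conv,out = 1/(hA) = 1/(34.2·46.0) = 6.356×10^-4 K/W
R_plaster = ΣR − ΣR_known = 0.05691 − 0.04043 = 0.01648 K/W
L/(kA) = 0.01648 ⇒ k = 0.184/(0.01648·46.0) = 0.243 W/m·K

k = 0.243 W/m·K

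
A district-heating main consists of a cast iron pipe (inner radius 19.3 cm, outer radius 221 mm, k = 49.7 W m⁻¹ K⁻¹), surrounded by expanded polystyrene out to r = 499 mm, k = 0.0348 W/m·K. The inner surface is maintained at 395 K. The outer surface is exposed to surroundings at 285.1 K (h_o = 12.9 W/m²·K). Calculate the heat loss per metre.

Series thermal resistances, inner to outer:
  R'_cast iron = ln(0.221/0.193)/(2πk) = 0.1355/(2π·49.7) = 4.338×10^-4 m·K/W
  R'_expanded polystyrene = ln(0.499/0.221)/(2πk) = 0.8144/(2π·0.0348) = 3.725 m·K/W
  R'_conv,out = 1/(2πr h) = 1/(2π·0.499·12.9) = 0.02472 m·K/W
ΣR = 4.338×10^-4 + 3.725 + 0.02472 = 3.750 m·K/W
Q' = ΔT/ΣR = (395 K − 285.1 K)/3.750 = 29.3 W/m

Q' = 29.3 W/m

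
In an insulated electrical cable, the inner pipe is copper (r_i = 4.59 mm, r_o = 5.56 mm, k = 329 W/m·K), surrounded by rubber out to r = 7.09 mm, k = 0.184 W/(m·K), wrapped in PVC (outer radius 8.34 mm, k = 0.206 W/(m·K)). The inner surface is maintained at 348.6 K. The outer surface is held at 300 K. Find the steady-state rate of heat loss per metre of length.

Series thermal resistances, inner to outer:
  R'_copper = ln(0.00556/0.00459)/(2πk) = 0.1917/(2π·329) = 9.274×10^-5 m·K/W
  R'_rubber = ln(0.00709/0.00556)/(2πk) = 0.2431/(2π·0.184) = 0.2103 m·K/W
  R'_PVC = ln(0.00834/0.00709)/(2πk) = 0.1624/(2π·0.206) = 0.1255 m·K/W
ΣR = 9.274×10^-5 + 0.2103 + 0.1255 = 0.3359 m·K/W
Q' = ΔT/ΣR = (348.6 K − 300 K)/0.3359 = 145 W/m

Q' = 145 W/m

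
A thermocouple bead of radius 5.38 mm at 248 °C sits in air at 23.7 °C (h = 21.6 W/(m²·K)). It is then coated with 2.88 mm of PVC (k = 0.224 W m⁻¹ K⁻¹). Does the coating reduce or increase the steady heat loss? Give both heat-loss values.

increases: 1.76 → 2.91 W

Critical radius for a sphere: r_cr = 2k/h = 0.0207 m = 2.07 cm.
Outer radius after coating: r₂ = 0.00538 + 0.00288 = 0.00826 m.
Since r₁ < r_cr and r₂ ≤ r_cr, the coating moves toward the maximum at r_cr — heat loss rises.
Bare: R = 1/(4πr₁²h) = 127.3 K/W; Q = 224.3/127.3 = 1.76 W.
Coated: R = R_cond + R_conv = 77.02 K/W; Q = 224.3/77.02 = 2.91 W.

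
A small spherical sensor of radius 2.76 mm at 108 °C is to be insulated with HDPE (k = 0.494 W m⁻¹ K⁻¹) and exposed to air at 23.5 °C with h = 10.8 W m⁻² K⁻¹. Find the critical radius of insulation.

r_cr = 9.15 cm

For a sphere, r_cr = 2k_ins/h = 2·0.494/10.8 = 0.0915 m = 9.15 cm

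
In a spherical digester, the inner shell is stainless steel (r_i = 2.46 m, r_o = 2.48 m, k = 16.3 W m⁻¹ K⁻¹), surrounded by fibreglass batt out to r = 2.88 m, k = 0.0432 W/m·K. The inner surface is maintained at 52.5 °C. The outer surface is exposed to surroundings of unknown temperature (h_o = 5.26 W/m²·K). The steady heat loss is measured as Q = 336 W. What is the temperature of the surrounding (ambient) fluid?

Sum the resistances:
  R_stainless steel = (1/2.46 − 1/2.48)/(4πk) = 0.003278/(4π·16.3) = 1.600×10^-5 K/W
  R_fibreglass batt = (1/2.48 − 1/2.88)/(4πk) = 0.05600/(4π·0.0432) = 0.1032 K/W
  R_conv,out = 1/(4πr²h) = 1/(4π·2.88²·5.26) = 0.001824 K/W
ΣR = 0.1050 K/W
ΔT = Q·ΣR = 336 × 0.1050 = 35.28 K
Heat flows outward, so T_out = T_in − ΔT = 52.5 − 35.28 = 17.2 °C

T_out = 17.2 °C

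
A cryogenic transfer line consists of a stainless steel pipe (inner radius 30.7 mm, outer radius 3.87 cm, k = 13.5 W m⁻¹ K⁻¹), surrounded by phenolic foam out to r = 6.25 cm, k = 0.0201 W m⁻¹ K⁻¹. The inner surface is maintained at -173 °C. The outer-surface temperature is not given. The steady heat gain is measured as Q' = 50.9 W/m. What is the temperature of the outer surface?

Series resistances:
  R'_stainless steel = ln(0.0387/0.0307)/(2πk) = 0.2316/(2π·13.5) = 0.002730 m·K/W
  R'_phenolic foam = ln(0.0625/0.0387)/(2πk) = 0.4793/(2π·0.0201) = 3.795 m·K/W
ΣR = 3.798 m·K/W
ΔT = Q'·ΣR = 50.9 × 3.798 = 193.3 K
Heat flows inward, so T_out = T_in + ΔT = -173 + 193.3 = 20.3 °C

T_out = 20.3 °C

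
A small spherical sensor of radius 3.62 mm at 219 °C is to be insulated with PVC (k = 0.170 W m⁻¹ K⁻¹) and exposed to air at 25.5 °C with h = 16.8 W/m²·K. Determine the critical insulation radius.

r_cr = 2.02 cm

For a sphere, r_cr = 2k_ins/h = 2·0.170/16.8 = 0.0202 m = 2.02 cm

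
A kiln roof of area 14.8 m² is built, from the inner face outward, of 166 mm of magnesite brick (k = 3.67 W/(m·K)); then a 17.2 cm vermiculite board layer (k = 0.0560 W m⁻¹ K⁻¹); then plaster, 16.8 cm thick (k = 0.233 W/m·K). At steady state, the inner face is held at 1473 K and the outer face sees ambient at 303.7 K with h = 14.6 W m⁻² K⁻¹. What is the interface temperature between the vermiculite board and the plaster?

Resistance network (inner→outer):
  R_magnesite brick = L/(kA) = 0.166/(3.67·14.8) = 0.003056 K/W
  R_vermiculite board = L/(kA) = 0.172/(0.0560·14.8) = 0.2075 K/W
  R_plaster = L/(kA) = 0.168/(0.233·14.8) = 0.04872 K/W
  R_conv,out = 1/(hA) = 1/(14.6·14.8) = 0.004628 K/W
ΣR = 0.003056 + 0.2075 + 0.04872 + 0.004628 = 0.2639 K/W
Q = ΔT/ΣR = (1473 K − 303.7 K)/0.2639 = 4431 W
From the inner boundary to the vermiculite board/plaster interface, ΣR_partial = 0.2106 K/W.
T_interface = T_in − Q·ΣR_partial = 1473 K − (4431)(0.2106) = 540 K

T = 540 K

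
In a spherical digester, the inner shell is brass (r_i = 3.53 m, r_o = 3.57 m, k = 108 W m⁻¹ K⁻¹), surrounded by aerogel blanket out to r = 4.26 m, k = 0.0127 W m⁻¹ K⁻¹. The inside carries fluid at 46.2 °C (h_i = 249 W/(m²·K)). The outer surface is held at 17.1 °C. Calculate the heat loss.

Q = 102 W

Series thermal resistances, inner to outer:
  R_conv,in = 1/(4πr²h) = 1/(4π·3.53²·249) = 2.565×10^-5 K/W
  R_brass = (1/3.53 − 1/3.57)/(4πk) = 0.003174/(4π·108) = 2.339×10^-6 K/W
  R_aerogel blanket = (1/3.57 − 1/4.26)/(4πk) = 0.04537/(4π·0.0127) = 0.2843 K/W
ΣR = 2.565×10^-5 + 2.339×10^-6 + 0.2843 = 0.2843 K/W
Q = ΔT/ΣR = (46.2 °C − 17.1 °C)/0.2843 = 102 W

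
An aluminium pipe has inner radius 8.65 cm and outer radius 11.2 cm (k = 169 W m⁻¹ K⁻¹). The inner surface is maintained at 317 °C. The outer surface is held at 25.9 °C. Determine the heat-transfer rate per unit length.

Q' = 1200 kW/m

Q' = 2πk·ΔT/ln(r₂/r₁) = 2π × 169 × 291.1 / ln(0.112/0.0865) = 1.20×10^6 W/m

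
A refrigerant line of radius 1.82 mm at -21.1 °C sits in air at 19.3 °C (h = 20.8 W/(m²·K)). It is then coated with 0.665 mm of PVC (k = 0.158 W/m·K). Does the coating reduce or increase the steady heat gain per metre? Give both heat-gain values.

Critical radius for a cylinder: r_cr = k/h = 0.00760 m = 0.760 cm.
Outer radius after coating: r₂ = 0.00182 + 6.65×10^-4 = 0.002485 m.
Since r₁ < r_cr and r₂ ≤ r_cr, the coating moves toward the maximum at r_cr — heat gain rises.
Bare: R = 1/(2πr₁h) = 4.204 m·K/W; Q = 40.4/4.204 = 9.61 W/m.
Coated: R = R_cond + R_conv = 3.393 m·K/W; Q = 40.4/3.393 = 11.9 W/m.

increases: 9.61 → 11.9 W/m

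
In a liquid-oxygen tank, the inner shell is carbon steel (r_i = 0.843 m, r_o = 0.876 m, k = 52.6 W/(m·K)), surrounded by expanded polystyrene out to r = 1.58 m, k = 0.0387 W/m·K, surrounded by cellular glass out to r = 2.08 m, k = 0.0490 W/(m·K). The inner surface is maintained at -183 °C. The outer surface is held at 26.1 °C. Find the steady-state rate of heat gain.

Q = 162 W

Treat each layer as a resistance in series:
  R_carbon steel = (1/0.843 − 1/0.876)/(4πk) = 0.04469/(4π·52.6) = 6.761×10^-5 K/W
  R_expanded polystyrene = (1/0.876 − 1/1.58)/(4πk) = 0.5086/(4π·0.0387) = 1.046 K/W
  R_cellular glass = (1/1.58 − 1/2.08)/(4πk) = 0.1521/(4π·0.0490) = 0.2471 K/W
ΣR = 6.761×10^-5 + 1.046 + 0.2471 = 1.293 K/W
Q = ΔT/ΣR = (-183 °C − 26.1 °C)/1.293 = -162 W
(Negative Q ⇒ heat flows inward; heat gain = 162 W.)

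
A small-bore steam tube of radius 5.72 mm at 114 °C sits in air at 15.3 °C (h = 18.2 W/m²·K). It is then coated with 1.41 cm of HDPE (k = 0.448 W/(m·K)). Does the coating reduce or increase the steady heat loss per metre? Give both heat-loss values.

increases: 64.6 → 112 W/m

Critical radius for a cylinder: r_cr = k/h = 0.0246 m = 2.46 cm.
Outer radius after coating: r₂ = 0.00572 + 0.0141 = 0.01982 m.
Since r₁ < r_cr and r₂ ≤ r_cr, the coating moves toward the maximum at r_cr — heat loss rises.
Bare: R = 1/(2πr₁h) = 1.529 m·K/W; Q = 98.7/1.529 = 64.6 W/m.
Coated: R = R_cond + R_conv = 0.8827 m·K/W; Q = 98.7/0.8827 = 112 W/m.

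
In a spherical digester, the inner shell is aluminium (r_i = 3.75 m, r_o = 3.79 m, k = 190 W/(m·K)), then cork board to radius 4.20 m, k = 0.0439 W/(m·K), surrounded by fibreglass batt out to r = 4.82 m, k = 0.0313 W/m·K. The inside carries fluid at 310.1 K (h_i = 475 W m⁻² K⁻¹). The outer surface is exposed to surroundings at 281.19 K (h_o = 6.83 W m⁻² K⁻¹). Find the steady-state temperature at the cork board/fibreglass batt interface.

Resistance network (inner→outer):
  R_conv,in = 1/(4πr²h) = 1/(4π·3.75²·475) = 1.191×10^-5 K/W
  R_aluminium = (1/3.75 − 1/3.79)/(4πk) = 0.002814/(4π·190) = 1.179×10^-6 K/W
  R_cork board = (1/3.79 − 1/4.20)/(4πk) = 0.02576/(4π·0.0439) = 0.04669 K/W
  R_fibreglass batt = (1/4.20 − 1/4.82)/(4πk) = 0.03063/(4π·0.0313) = 0.07786 K/W
  R_conv,out = 1/(4πr²h) = 1/(4π·4.82²·6.83) = 5.015×10^-4 K/W
ΣR = 1.191×10^-5 + 1.179×10^-6 + 0.04669 + 0.07786 + 5.015×10^-4 = 0.1251 K/W
Q = ΔT/ΣR = (310.1 K − 281.19 K)/0.1251 = 231.1 W
From the inner boundary to the cork board/fibreglass batt interface, ΣR_partial = 0.04670 K/W.
T_interface = T_in − Q·ΣR_partial = 310.1 K − (231.1)(0.04670) = 299.3 K

T = 299.3 K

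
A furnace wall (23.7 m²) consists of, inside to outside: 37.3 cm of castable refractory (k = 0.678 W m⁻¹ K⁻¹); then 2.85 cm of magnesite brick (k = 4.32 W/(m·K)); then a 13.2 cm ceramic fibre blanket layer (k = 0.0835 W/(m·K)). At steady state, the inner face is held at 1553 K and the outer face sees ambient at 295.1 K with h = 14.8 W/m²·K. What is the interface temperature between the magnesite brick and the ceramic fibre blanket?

Treat each layer as a resistance in series:
  R_castable refractory = L/(kA) = 0.373/(0.678·23.7) = 0.02321 K/W
  R_magnesite brick = L/(kA) = 0.0285/(4.32·23.7) = 2.784×10^-4 K/W
  R_ceramic fibre blanket = L/(kA) = 0.132/(0.0835·23.7) = 0.06670 K/W
  R_conv,out = 1/(hA) = 1/(14.8·23.7) = 0.002851 K/W
ΣR = 0.02321 + 2.784×10^-4 + 0.06670 + 0.002851 = 0.09304 K/W
Q = ΔT/ΣR = (1553 K − 295.1 K)/0.09304 = 13520 W
From the inner boundary to the magnesite brick/ceramic fibre blanket interface, ΣR_partial = 0.02349 K/W.
T_interface = T_in − Q·ΣR_partial = 1553 K − (13520)(0.02349) = 1235 K

T = 1235 K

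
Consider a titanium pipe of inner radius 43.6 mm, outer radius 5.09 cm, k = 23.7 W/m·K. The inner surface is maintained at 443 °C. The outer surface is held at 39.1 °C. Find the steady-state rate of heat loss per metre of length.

Q' = 2πk·ΔT/ln(r₂/r₁) = 2π × 23.7 × 403.9 / ln(0.0509/0.0436) = 3.89×10^5 W/m

Q' = 3.89×10^5 W/m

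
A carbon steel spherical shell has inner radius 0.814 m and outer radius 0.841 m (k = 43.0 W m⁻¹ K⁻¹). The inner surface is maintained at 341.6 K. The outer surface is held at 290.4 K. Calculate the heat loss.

Q = 7.01×10^5 W

Q = 4πk·ΔT/(1/r₁ − 1/r₂) = 4π × 43.0 × 51.2 / (1/0.814 − 1/0.841) = 7.01×10^5 W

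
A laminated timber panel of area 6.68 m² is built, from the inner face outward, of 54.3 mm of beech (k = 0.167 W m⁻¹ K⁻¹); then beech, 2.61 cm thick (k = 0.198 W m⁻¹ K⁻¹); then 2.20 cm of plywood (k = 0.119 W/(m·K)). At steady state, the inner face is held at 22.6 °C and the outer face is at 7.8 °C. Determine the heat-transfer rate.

Q = 154 W

Treat each layer as a resistance in series:
  R_beech = L/(kA) = 0.0543/(0.167·6.68) = 0.04868 K/W
  R_beech = L/(kA) = 0.0261/(0.198·6.68) = 0.01973 K/W
  R_plywood = L/(kA) = 0.0220/(0.119·6.68) = 0.02768 K/W
ΣR = 0.04868 + 0.01973 + 0.02768 = 0.09609 K/W
Q = ΔT/ΣR = (22.6 °C − 7.8 °C)/0.09609 = 154 W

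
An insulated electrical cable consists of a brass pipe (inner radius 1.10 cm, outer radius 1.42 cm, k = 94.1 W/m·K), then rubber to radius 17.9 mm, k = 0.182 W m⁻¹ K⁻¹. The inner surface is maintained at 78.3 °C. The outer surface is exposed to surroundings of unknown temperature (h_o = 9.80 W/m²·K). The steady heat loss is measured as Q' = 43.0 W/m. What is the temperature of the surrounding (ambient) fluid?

T_out = 30.6 °C

Sum the resistances:
  R'_brass = ln(0.0142/0.0110)/(2πk) = 0.2553/(2π·94.1) = 4.319×10^-4 m·K/W
  R'_rubber = ln(0.0179/0.0142)/(2πk) = 0.2316/(2π·0.182) = 0.2025 m·K/W
  R'_conv,out = 1/(2πr h) = 1/(2π·0.0179·9.80) = 0.9073 m·K/W
ΣR = 1.110 m·K/W
ΔT = Q'·ΣR = 43.0 × 1.110 = 47.73 K
Heat flows outward, so T_out = T_in − ΔT = 78.3 − 47.73 = 30.6 °C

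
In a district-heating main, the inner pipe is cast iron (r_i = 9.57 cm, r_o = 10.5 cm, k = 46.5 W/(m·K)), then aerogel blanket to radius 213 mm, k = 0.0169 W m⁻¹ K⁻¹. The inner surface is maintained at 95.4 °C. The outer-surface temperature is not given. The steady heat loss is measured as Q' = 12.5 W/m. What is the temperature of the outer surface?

T_out = 12.1 °C

Sum the resistances:
  R'_cast iron = ln(0.105/0.0957)/(2πk) = 0.09274/(2π·46.5) = 3.174×10^-4 m·K/W
  R'_aerogel blanket = ln(0.213/0.105)/(2πk) = 0.7073/(2π·0.0169) = 6.661 m·K/W
ΣR = 6.662 m·K/W
ΔT = Q'·ΣR = 12.5 × 6.662 = 83.28 K
Heat flows outward, so T_out = T_in − ΔT = 95.4 − 83.28 = 12.1 °C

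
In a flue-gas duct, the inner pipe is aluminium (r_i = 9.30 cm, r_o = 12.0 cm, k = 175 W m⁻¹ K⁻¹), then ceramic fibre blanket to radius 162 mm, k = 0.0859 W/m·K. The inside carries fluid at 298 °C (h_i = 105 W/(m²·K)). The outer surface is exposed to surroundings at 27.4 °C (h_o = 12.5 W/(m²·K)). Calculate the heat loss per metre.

Q' = 416 W/m

Treat each layer as a resistance in series:
  R'_conv,in = 1/(2πr h) = 1/(2π·0.0930·105) = 0.01630 m·K/W
  R'_aluminium = ln(0.120/0.0930)/(2πk) = 0.2549/(2π·175) = 2.318×10^-4 m·K/W
  R'_ceramic fibre blanket = ln(0.162/0.120)/(2πk) = 0.3001/(2π·0.0859) = 0.5560 m·K/W
  R'_conv,out = 1/(2πr h) = 1/(2π·0.162·12.5) = 0.07860 m·K/W
ΣR = 0.01630 + 2.318×10^-4 + 0.5560 + 0.07860 = 0.6511 m·K/W
Q' = ΔT/ΣR = (298 °C − 27.4 °C)/0.6511 = 416 W/m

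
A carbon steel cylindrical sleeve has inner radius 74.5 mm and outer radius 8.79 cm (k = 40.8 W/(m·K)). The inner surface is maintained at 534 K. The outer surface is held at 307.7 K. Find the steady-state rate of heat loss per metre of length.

Q' = 3.51×10^5 W/m

Q' = 2πk·ΔT/ln(r₂/r₁) = 2π × 40.8 × 226.3 / ln(0.0879/0.0745) = 3.51×10^5 W/m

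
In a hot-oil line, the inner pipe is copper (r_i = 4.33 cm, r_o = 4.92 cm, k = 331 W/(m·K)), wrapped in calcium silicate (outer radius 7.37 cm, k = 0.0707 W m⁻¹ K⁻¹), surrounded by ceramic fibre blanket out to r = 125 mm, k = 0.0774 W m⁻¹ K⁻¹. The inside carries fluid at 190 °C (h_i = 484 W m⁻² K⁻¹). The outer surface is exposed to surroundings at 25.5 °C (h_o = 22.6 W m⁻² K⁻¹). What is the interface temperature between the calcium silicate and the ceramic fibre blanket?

Treat each layer as a resistance in series:
  R'_conv,in = 1/(2πr h) = 1/(2π·0.0433·484) = 0.007594 m·K/W
  R'_copper = ln(0.0492/0.0433)/(2πk) = 0.1277/(2π·331) = 6.142×10^-5 m·K/W
  R'_calcium silicate = ln(0.0737/0.0492)/(2πk) = 0.4041/(2π·0.0707) = 0.9097 m·K/W
  R'_ceramic fibre blanket = ln(0.125/0.0737)/(2πk) = 0.5283/(2π·0.0774) = 1.086 m·K/W
  R'_conv,out = 1/(2πr h) = 1/(2π·0.125·22.6) = 0.05634 m·K/W
ΣR = 0.007594 + 6.142×10^-5 + 0.9097 + 1.086 + 0.05634 = 2.060 m·K/W
Q' = ΔT/ΣR = (190 °C − 25.5 °C)/2.060 = 79.85 W/m
From the inner boundary to the calcium silicate/ceramic fibre blanket interface, ΣR_partial = 0.9174 m·K/W.
T_interface = T_in − Q'·ΣR_partial = 190 °C − (79.85)(0.9174) = 117 °C

T = 117 °C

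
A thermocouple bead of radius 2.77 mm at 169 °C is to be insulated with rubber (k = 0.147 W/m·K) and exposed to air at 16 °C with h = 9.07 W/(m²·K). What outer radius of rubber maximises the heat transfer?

r_cr = 3.24 cm

For a sphere, r_cr = 2k_ins/h = 2·0.147/9.07 = 0.0324 m = 3.24 cm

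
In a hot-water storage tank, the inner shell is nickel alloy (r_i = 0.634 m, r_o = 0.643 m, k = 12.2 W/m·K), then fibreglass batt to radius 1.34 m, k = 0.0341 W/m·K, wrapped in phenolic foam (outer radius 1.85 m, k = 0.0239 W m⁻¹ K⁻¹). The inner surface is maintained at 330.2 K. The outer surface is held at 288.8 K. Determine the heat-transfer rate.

Treat each layer as a resistance in series:
  R_nickel alloy = (1/0.634 − 1/0.643)/(4πk) = 0.02208/(4π·12.2) = 1.440×10^-4 K/W
  R_fibreglass batt = (1/0.643 − 1/1.34)/(4πk) = 0.8089/(4π·0.0341) = 1.888 K/W
  R_phenolic foam = (1/1.34 − 1/1.85)/(4πk) = 0.2057/(4π·0.0239) = 0.6850 K/W
ΣR = 1.440×10^-4 + 1.888 + 0.6850 = 2.573 K/W
Q = ΔT/ΣR = (330.2 K − 288.8 K)/2.573 = 16.1 W

Q = 16.1 W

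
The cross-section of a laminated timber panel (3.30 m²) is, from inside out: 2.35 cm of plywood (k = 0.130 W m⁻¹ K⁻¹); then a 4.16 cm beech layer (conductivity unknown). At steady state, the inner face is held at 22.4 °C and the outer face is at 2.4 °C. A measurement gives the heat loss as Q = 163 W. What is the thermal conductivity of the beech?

k = 0.186 W/m·K

ΣR = ΔT/Q = |22.4 − 2.4|/163 = 0.1227 K/W
Known resistances:
  R_plywood = L/(kA) = 0.0235/(0.130·3.30) = 0.05478 K/W
R_beech = ΣR − ΣR_known = 0.1227 − 0.05478 = 0.06792 K/W
L/(kA) = 0.06792 ⇒ k = 0.0416/(0.06792·3.30) = 0.186 W/m·K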